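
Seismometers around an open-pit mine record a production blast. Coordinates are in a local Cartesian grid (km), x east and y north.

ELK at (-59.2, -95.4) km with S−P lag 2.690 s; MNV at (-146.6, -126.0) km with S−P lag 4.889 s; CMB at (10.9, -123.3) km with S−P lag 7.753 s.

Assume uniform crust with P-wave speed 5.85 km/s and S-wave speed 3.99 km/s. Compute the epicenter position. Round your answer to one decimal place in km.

Distance from S−P lag: d = Δt · v_P v_S / (v_P − v_S) = Δt · (5.85·3.99)/(5.85−3.99) ≈ 12.5492·Δt.
So d_ELK = 33.76, d_MNV = 61.35, d_CMB = 97.29 km.
Circle about each station: (x + 59.2)² + (y + 95.4)² = 33.76²; (x + 146.6)² + (y + 126.0)² = 61.35²; (x − 10.9)² + (y + 123.3)² = 97.29².
Subtracting the ELK equation from the MNV and CMB equations removes the quadratic terms:
-174.8 x − 61.2 y = 22137.68
140.2 x − 55.8 y = -5609.71
Solving the 2×2 system: x ≈ -86.1, y ≈ -115.8 km.
Check against ELK (with the unrounded x, y): √((x + 59.2)²+(y + 95.4)²) = 33.76 ≈ 33.76 km. ✓

-86.1 km east, -115.8 km north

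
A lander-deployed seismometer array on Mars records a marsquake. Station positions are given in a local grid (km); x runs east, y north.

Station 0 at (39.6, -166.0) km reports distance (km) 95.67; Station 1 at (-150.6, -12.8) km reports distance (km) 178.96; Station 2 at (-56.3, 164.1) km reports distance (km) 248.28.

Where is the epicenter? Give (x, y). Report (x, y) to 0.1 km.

18.0 km east, -72.8 km north

Circle about each station: (x − 39.6)² + (y + 166.0)² = 95.67²; (x + 150.6)² + (y + 12.8)² = 178.96²; (x + 56.3)² + (y − 164.1)² = 248.28².
Subtracting the Station 0 equation from the Station 1 and Station 2 equations removes the quadratic terms:
-380.4 x + 306.4 y = -29153.89
-191.8 x + 660.2 y = -51515.87
Solving the 2×2 system: x ≈ 18.0, y ≈ -72.8 km.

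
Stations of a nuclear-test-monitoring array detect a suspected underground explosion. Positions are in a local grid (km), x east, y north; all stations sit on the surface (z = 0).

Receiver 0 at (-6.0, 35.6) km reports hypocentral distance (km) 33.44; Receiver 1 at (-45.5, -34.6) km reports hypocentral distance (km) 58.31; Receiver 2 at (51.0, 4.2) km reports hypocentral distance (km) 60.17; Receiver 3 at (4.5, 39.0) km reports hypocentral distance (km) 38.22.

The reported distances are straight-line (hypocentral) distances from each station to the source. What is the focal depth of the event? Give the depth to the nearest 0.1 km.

Each station gives a sphere (x−x_i)² + (y−y_i)² + z² = d_i² (stations at z=0).
Subtracting the Receiver 0 sphere from Receiver 1 and Receiver 2: z² cancels, leaving linear equations in x and y:
-79.0 x − 140.4 y = -317.77
114.0 x − 62.8 y = -1186.92
Solving: x ≈ -6.996, y ≈ 6.200 km (keep extra digits for the depth step; rounded: -7.0, 6.2).
Then from the Receiver 0 sphere: z² = 33.44² − (x + 6.0)² − (y − 35.6)² with x = -6.996, y = 6.200, so z ≈ 15.902 ≈ 15.9 km.

15.9 km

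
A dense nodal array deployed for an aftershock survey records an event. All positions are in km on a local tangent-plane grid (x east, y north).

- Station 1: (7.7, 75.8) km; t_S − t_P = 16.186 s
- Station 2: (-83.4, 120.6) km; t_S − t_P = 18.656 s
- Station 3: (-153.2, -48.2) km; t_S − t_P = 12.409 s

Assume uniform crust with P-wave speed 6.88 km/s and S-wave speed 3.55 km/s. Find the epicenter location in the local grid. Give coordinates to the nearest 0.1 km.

Distance from S−P lag: d = Δt · v_P v_S / (v_P − v_S) = Δt · (6.88·3.55)/(6.88−3.55) ≈ 7.3345·Δt.
So d_Station 1 = 118.72, d_Station 2 = 136.83, d_Station 3 = 91.01 km.
Circle about each station: (x − 7.7)² + (y − 75.8)² = 118.72²; (x + 83.4)² + (y − 120.6)² = 136.83²; (x + 153.2)² + (y + 48.2)² = 91.01².
Subtracting pairs of circle equations eliminates x²+y² and gives linear equations (the radical axes):
-182.2 x + 89.6 y = 11066.98
-321.8 x − 248.0 y = 25800.17
Solving the 2×2 system: x ≈ -68.3, y ≈ -15.4 km.

-68.3 km east, -15.4 km north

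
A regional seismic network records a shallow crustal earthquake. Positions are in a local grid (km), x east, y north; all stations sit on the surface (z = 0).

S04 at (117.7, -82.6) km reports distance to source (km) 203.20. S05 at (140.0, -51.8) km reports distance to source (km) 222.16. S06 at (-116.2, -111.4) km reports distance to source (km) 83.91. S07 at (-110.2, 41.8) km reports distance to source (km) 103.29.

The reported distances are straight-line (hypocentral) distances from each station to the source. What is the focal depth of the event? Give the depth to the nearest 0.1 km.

depth ≈ 40.0 km

Each station gives a sphere (x−x_i)² + (y−y_i)² + z² = d_i² (stations at z=0).
Subtracting the S04 sphere from S05 and S06: z² cancels, leaving linear equations in x and y:
44.6 x + 61.6 y = -6457.64
-467.8 x − 57.6 y = 39485.70
Solving: x ≈ -78.497, y ≈ -47.998 km (keep extra digits for the depth step; rounded: -78.5, -48.0).
Then from the S04 sphere: z² = 203.20² − (x − 117.7)² − (y + 82.6)² with x = -78.497, y = -47.998, so z ≈ 39.996 ≈ 40.0 km.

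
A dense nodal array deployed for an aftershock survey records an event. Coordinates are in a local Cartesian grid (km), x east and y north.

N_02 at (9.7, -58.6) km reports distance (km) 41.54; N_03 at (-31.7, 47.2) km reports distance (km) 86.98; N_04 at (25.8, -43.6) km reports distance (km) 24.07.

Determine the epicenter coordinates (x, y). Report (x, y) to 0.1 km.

(24.0, -19.6)

Circle about each station: (x − 9.7)² + (y + 58.6)² = 41.54²; (x + 31.7)² + (y − 47.2)² = 86.98²; (x − 25.8)² + (y + 43.6)² = 24.07².
Subtracting the N_02 equation from the N_03 and N_04 equations removes the quadratic terms:
-82.8 x + 211.6 y = -6135.27
32.2 x + 30.0 y = 184.76
Solving the 2×2 system: x ≈ 24.0, y ≈ -19.6 km.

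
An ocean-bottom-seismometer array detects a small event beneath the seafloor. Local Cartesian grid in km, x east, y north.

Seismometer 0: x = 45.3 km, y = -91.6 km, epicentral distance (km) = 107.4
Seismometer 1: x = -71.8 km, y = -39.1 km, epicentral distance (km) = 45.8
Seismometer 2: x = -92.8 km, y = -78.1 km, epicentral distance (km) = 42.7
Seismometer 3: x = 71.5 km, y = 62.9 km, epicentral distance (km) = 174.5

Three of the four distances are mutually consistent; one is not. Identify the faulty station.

Solve using three stations at a time. Using Seismometer 0, Seismometer 2, Seismometer 3 (subtract circle equations pairwise → linear system) gives (x, y) ≈ (-56.1, -56.1).
Distances from that point to each station vs reported:
  Seismometer 0: calculated 107.4 vs reported 107.4 → residual 0.0 km
  Seismometer 1: calculated 23.2 vs reported 45.8 → residual 22.6 km
  Seismometer 2: calculated 42.8 vs reported 42.7 → residual 0.1 km
  Seismometer 3: calculated 174.5 vs reported 174.5 → residual 0.0 km
Seismometer 0, Seismometer 2, Seismometer 3 are mutually consistent (residuals ≈ 0); Seismometer 1 is off by 22.6 km.

Seismometer 1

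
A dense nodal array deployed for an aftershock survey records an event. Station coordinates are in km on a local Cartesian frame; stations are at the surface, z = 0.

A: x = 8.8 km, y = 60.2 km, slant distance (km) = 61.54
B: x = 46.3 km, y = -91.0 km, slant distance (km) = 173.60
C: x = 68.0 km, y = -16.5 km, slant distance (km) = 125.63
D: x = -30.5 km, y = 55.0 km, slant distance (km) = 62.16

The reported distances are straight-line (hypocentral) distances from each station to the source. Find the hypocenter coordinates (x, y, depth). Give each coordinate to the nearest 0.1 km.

x ≈ -10.5 km, y ≈ 62.3 km, depth ≈ 58.4 km

Each station gives a sphere (x−x_i)² + (y−y_i)² + z² = d_i² (stations at z=0).
Subtracting the A sphere from B and C: z² cancels, leaving linear equations in x and y:
75.0 x − 302.4 y = -19626.58
118.4 x − 153.4 y = -10800.96
Solving: x ≈ -10.514, y ≈ 62.295 km (keep extra digits for the depth step; rounded: -10.5, 62.3).
Then from the A sphere: z² = 61.54² − (x − 8.8)² − (y − 60.2)² with x = -10.514, y = 62.295, so z ≈ 58.393 ≈ 58.4 km.
Check against D (with the unrounded solution): distance 62.15 ≈ 62.16 km. ✓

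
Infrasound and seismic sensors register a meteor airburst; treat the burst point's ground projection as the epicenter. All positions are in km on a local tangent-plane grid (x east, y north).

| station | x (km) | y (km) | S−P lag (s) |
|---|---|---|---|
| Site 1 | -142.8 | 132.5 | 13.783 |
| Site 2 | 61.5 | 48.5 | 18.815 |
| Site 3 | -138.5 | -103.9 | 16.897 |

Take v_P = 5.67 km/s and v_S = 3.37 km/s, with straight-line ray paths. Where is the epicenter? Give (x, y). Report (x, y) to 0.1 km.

Distance from S−P lag: d = Δt · v_P v_S / (v_P − v_S) = Δt · (5.67·3.37)/(5.67−3.37) ≈ 8.3078·Δt.
So d_Site 1 = 114.51, d_Site 2 = 156.31, d_Site 3 = 140.38 km.
Circle about each station: (x + 142.8)² + (y − 132.5)² = 114.51²; (x − 61.5)² + (y − 48.5)² = 156.31²; (x + 138.5)² + (y + 103.9)² = 140.38².
Subtracting the Site 1 equation from the Site 2 and Site 3 equations removes the quadratic terms:
408.6 x − 168.0 y = -43133.87
8.6 x − 472.8 y = -14564.63
Solving the 2×2 system: x ≈ -93.6, y ≈ 29.1 km.
Check against Site 1 (with the unrounded x, y): √((x + 142.8)²+(y − 132.5)²) = 114.51 ≈ 114.51 km. ✓

(-93.6, 29.1)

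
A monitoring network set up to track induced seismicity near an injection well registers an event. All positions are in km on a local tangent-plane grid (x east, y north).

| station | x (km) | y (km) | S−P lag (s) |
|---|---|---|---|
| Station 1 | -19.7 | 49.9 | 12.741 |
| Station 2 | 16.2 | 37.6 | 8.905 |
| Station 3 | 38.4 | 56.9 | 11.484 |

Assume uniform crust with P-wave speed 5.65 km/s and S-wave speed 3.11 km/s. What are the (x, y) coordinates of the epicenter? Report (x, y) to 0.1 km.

Distance from S−P lag: d = Δt · v_P v_S / (v_P − v_S) = Δt · (5.65·3.11)/(5.65−3.11) ≈ 6.9179·Δt.
So d_Station 1 = 88.14, d_Station 2 = 61.60, d_Station 3 = 79.45 km.
Circle about each station: (x + 19.7)² + (y − 49.9)² = 88.14²; (x − 16.2)² + (y − 37.6)² = 61.60²; (x − 38.4)² + (y − 56.9)² = 79.45².
Subtracting pairs of circle equations eliminates x²+y² and gives linear equations (the radical axes):
71.8 x − 24.6 y = 2772.20
116.2 x + 14.0 y = 3290.43
Solving the 2×2 system: x ≈ 31.0, y ≈ -22.2 km.

x ≈ 31.0 km, y ≈ -22.2 km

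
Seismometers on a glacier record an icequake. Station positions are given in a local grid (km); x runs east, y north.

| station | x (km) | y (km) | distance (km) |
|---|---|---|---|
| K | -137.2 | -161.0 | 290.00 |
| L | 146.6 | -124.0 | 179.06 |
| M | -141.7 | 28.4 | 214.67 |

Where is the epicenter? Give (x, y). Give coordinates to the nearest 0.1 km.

72.7 km east, 39.1 km north

Circle about each station: (x + 137.2)² + (y + 161.0)² = 290.00²; (x − 146.6)² + (y + 124.0)² = 179.06²; (x + 141.7)² + (y − 28.4)² = 214.67².
Subtracting the K equation from the L and M equations removes the quadratic terms:
567.6 x + 74.0 y = 44160.24
-9.0 x + 378.8 y = 14157.40
Solving the 2×2 system: x ≈ 72.7, y ≈ 39.1 km.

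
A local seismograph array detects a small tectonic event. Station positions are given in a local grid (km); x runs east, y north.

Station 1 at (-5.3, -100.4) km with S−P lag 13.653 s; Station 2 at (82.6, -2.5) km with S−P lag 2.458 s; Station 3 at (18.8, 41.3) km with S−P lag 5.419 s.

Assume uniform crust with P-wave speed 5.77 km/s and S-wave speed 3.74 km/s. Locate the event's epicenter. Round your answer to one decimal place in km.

Distance from S−P lag: d = Δt · v_P v_S / (v_P − v_S) = Δt · (5.77·3.74)/(5.77−3.74) ≈ 10.6304·Δt.
So d_Station 1 = 145.14, d_Station 2 = 26.13, d_Station 3 = 57.61 km.
Circle about each station: (x + 5.3)² + (y + 100.4)² = 145.14²; (x − 82.6)² + (y + 2.5)² = 26.13²; (x − 18.8)² + (y − 41.3)² = 57.61².
Subtracting the Station 1 equation from the Station 2 and Station 3 equations removes the quadratic terms:
175.8 x + 195.8 y = 17103.60
48.2 x + 283.4 y = 9697.59
Solving the 2×2 system: x ≈ 73.0, y ≈ 21.8 km.

73.0 km east, 21.8 km north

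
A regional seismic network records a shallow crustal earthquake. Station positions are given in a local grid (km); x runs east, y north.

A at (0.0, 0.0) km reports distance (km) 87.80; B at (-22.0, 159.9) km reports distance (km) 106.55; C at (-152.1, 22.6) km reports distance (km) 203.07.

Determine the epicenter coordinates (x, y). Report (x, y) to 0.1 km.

(43.8, 76.1)

Circle about each station: x² + y² = 87.80²; (x + 22.0)² + (y − 159.9)² = 106.55²; (x + 152.1)² + (y − 22.6)² = 203.07².
Subtracting the A equation from the B and C equations removes the quadratic terms:
-44.0 x + 319.8 y = 22407.95
-304.2 x + 45.2 y = -9883.41
Solving the 2×2 system: x ≈ 43.8, y ≈ 76.1 km.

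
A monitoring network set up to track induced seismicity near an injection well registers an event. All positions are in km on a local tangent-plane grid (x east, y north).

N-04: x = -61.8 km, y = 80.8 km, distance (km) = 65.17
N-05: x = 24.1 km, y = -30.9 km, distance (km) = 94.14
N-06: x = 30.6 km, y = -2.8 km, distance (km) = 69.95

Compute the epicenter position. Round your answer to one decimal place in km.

Circle about each station: (x + 61.8)² + (y − 80.8)² = 65.17²; (x − 24.1)² + (y + 30.9)² = 94.14²; (x − 30.6)² + (y + 2.8)² = 69.95².
Subtracting the N-04 equation from the N-05 and N-06 equations removes the quadratic terms:
171.8 x − 223.4 y = -13427.47
184.8 x − 167.2 y = -10049.55
Solving the 2×2 system: x ≈ 0.0, y ≈ 60.1 km.
Check against N-04 (with the unrounded x, y): √((x + 61.8)²+(y − 80.8)²) = 65.17 ≈ 65.17 km. ✓

x ≈ 0.0 km, y ≈ 60.1 km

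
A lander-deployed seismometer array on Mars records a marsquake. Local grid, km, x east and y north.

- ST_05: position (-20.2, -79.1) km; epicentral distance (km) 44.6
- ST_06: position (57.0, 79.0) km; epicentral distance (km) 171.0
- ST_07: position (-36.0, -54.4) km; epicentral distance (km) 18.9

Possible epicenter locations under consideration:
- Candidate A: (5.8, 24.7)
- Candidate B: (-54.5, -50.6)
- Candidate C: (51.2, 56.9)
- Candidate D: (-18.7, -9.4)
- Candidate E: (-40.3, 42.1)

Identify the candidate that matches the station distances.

For each candidate, compare |candidate − station| to the reported distance:
Candidate A: residuals ST_05 62.4, ST_06 96.4, ST_07 70.6 → max 96.4 km
Candidate B: residuals ST_05 0.0, ST_06 0.0, ST_07 0.0 → max 0.0 km
Candidate C: residuals ST_05 109.0, ST_06 148.2, ST_07 122.5 → max 148.2 km
Candidate D: residuals ST_05 25.1, ST_06 54.6, ST_07 29.3 → max 54.6 km
Candidate E: residuals ST_05 78.3, ST_06 66.9, ST_07 77.7 → max 78.3 km
Only Candidate B has all residuals ≈ 0.

Candidate B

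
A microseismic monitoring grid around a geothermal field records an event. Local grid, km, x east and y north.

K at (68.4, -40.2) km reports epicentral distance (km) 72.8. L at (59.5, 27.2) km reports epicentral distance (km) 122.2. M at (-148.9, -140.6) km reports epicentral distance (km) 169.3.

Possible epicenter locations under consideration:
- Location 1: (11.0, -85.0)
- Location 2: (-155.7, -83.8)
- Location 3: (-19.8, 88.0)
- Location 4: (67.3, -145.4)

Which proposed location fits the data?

For each candidate, compare |candidate − station| to the reported distance:
Location 1: residuals K 0.0, L 0.0, M 0.0 → max 0.0 km
Location 2: residuals K 155.5, L 119.9, M 112.1 → max 155.5 km
Location 3: residuals K 82.8, L 22.3, M 93.2 → max 93.2 km
Location 4: residuals K 32.4, L 50.6, M 47.0 → max 50.6 km
Only Location 1 has all residuals ≈ 0.

Location 1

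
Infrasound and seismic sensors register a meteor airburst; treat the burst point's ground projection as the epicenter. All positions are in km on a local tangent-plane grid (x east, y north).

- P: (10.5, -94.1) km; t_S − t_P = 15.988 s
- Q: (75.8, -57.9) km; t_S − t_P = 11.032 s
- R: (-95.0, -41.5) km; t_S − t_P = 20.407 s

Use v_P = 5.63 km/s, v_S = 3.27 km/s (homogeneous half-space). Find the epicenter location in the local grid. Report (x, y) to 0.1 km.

50.0 km east, 24.2 km north

Distance from S−P lag: d = Δt · v_P v_S / (v_P − v_S) = Δt · (5.63·3.27)/(5.63−3.27) ≈ 7.8009·Δt.
So d_P = 124.72, d_Q = 86.06, d_R = 159.19 km.
Circle about each station: (x − 10.5)² + (y + 94.1)² = 124.72²; (x − 75.8)² + (y + 57.9)² = 86.06²; (x + 95.0)² + (y + 41.5)² = 159.19².
Subtracting pairs of circle equations eliminates x²+y² and gives linear equations (the radical axes):
130.6 x + 72.4 y = 8281.74
-211.0 x + 105.2 y = -8004.19
Solving the 2×2 system: x ≈ 50.0, y ≈ 24.2 km.
Check against P (with the unrounded x, y): √((x − 10.5)²+(y + 94.1)²) = 124.72 ≈ 124.72 km. ✓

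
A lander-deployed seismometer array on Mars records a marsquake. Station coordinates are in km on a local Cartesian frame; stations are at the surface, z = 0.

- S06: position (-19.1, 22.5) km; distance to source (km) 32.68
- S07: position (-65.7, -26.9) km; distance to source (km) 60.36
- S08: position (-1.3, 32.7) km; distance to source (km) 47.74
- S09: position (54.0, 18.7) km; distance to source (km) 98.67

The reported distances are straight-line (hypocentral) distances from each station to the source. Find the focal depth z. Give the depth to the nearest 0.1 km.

Each station gives a sphere (x−x_i)² + (y−y_i)² + z² = d_i² (stations at z=0).
Subtracting the S06 sphere from S07 and S08: z² cancels, leaving linear equations in x and y:
-93.2 x − 98.8 y = 1593.69
35.6 x + 20.4 y = -1011.21
Solving: x ≈ -41.705, y ≈ 23.211 km (keep extra digits for the depth step; rounded: -41.7, 23.2).
Then from the S06 sphere: z² = 32.68² − (x + 19.1)² − (y − 22.5)² with x = -41.705, y = 23.211, so z ≈ 23.590 ≈ 23.6 km.

23.6 km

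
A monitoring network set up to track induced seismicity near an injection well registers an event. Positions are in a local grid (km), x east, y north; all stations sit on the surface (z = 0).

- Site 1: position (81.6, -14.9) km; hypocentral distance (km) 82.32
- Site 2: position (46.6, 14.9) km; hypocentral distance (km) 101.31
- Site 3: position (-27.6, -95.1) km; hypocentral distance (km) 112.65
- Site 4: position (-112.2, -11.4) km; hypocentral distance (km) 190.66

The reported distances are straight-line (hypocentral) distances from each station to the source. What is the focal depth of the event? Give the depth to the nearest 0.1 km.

z ≈ 63.1 km

Each station gives a sphere (x−x_i)² + (y−y_i)² + z² = d_i² (stations at z=0).
Subtracting the Site 1 sphere from Site 2 and Site 3: z² cancels, leaving linear equations in x and y:
-70.0 x + 59.6 y = -7974.13
-218.4 x − 160.4 y = -2988.24
Solving: x ≈ 60.102, y ≈ -63.205 km (keep extra digits for the depth step; rounded: 60.1, -63.2).
Then from the Site 1 sphere: z² = 82.32² − (x − 81.6)² − (y + 14.9)² with x = 60.102, y = -63.205, so z ≈ 63.096 ≈ 63.1 km.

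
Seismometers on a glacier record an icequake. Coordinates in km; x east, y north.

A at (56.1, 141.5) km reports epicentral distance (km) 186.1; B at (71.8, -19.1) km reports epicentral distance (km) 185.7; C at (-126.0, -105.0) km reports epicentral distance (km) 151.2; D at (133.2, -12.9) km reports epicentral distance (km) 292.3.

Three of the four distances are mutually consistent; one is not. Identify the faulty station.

Solve using three stations at a time. Using A, B, C (subtract circle equations pairwise → linear system) gives (x, y) ≈ (-102.7, 44.4).
Distances from that point to each station vs reported:
  A: calculated 186.1 vs reported 186.1 → residual 0.0 km
  B: calculated 185.7 vs reported 185.7 → residual 0.0 km
  C: calculated 151.2 vs reported 151.2 → residual 0.0 km
  D: calculated 242.8 vs reported 292.3 → residual 49.5 km
A, B, C are mutually consistent (residuals ≈ 0); D is off by 49.5 km.

D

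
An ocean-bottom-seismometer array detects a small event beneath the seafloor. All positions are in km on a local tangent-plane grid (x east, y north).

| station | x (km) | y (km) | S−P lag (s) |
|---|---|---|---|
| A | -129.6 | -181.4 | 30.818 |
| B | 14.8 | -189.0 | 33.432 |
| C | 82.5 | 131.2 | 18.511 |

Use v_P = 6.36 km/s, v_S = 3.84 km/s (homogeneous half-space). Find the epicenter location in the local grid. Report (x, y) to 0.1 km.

Distance from S−P lag: d = Δt · v_P v_S / (v_P − v_S) = Δt · (6.36·3.84)/(6.36−3.84) ≈ 9.6914·Δt.
So d_A = 298.67, d_B = 324.00, d_C = 179.40 km.
Circle about each station: (x + 129.6)² + (y + 181.4)² = 298.67²; (x − 14.8)² + (y + 189.0)² = 324.00²; (x − 82.5)² + (y − 131.2)² = 179.40².
Subtracting the A equation from the B and C equations removes the quadratic terms:
288.8 x − 15.2 y = -29534.31
424.2 x + 625.2 y = 31336.98
Solving the 2×2 system: x ≈ -96.2, y ≈ 115.4 km.
Check against A (with the unrounded x, y): √((x + 129.6)²+(y + 181.4)²) = 298.66 ≈ 298.67 km. ✓

(-96.2, 115.4)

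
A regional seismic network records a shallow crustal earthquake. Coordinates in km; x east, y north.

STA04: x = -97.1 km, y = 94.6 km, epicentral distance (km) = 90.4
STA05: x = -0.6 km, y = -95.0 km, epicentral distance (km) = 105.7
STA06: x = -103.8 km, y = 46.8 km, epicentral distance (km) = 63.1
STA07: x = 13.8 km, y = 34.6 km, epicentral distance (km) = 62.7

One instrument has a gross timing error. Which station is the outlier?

STA05

Solve using three stations at a time. Using STA04, STA06, STA07 (subtract circle equations pairwise → linear system) gives (x, y) ≈ (-47.0, 19.4).
Distances from that point to each station vs reported:
  STA04: calculated 90.4 vs reported 90.4 → residual 0.0 km
  STA05: calculated 123.4 vs reported 105.7 → residual 17.7 km
  STA06: calculated 63.1 vs reported 63.1 → residual 0.0 km
  STA07: calculated 62.7 vs reported 62.7 → residual 0.0 km
STA04, STA06, STA07 are mutually consistent (residuals ≈ 0); STA05 is off by 17.7 km.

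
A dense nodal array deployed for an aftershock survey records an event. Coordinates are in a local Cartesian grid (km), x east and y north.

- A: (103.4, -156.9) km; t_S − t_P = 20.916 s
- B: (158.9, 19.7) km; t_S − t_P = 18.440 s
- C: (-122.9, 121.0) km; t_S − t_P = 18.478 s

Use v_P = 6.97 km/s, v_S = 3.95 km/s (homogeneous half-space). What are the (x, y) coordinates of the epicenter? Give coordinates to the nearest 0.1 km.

Distance from S−P lag: d = Δt · v_P v_S / (v_P − v_S) = Δt · (6.97·3.95)/(6.97−3.95) ≈ 9.1164·Δt.
So d_A = 190.68, d_B = 168.11, d_C = 168.45 km.
Circle about each station: (x − 103.4)² + (y + 156.9)² = 190.68²; (x − 158.9)² + (y − 19.7)² = 168.11²; (x + 122.9)² + (y − 121.0)² = 168.45².
Subtracting pairs of circle equations eliminates x²+y² and gives linear equations (the radical axes):
111.0 x + 353.2 y = -1573.98
-452.6 x + 555.8 y = 2419.70
Solving the 2×2 system: x ≈ -7.8, y ≈ -2.0 km.

(-7.8, -2.0)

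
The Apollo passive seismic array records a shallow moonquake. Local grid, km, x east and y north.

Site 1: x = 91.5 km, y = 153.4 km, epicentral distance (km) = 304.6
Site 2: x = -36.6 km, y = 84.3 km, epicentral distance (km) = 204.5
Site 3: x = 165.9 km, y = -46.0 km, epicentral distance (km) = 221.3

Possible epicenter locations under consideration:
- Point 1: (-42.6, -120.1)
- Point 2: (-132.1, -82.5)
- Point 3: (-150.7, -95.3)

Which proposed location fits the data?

For each candidate, compare |candidate − station| to the reported distance:
Point 1: residuals Site 1 0.0, Site 2 0.0, Site 3 0.0 → max 0.0 km
Point 2: residuals Site 1 20.4, Site 2 12.3, Site 3 78.9 → max 78.9 km
Point 3: residuals Site 1 42.5, Site 2 8.3, Site 3 99.1 → max 99.1 km
Only Point 1 has all residuals ≈ 0.

Point 1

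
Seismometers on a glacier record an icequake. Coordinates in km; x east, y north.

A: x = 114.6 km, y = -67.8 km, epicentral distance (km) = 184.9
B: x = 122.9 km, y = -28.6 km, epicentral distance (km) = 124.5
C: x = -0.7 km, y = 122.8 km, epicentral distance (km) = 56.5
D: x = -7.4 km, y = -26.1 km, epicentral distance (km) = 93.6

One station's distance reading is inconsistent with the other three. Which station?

B

Solve using three stations at a time. Using A, C, D (subtract circle equations pairwise → linear system) gives (x, y) ≈ (-11.5, 67.4).
Distances from that point to each station vs reported:
  A: calculated 184.9 vs reported 184.9 → residual 0.0 km
  B: calculated 165.2 vs reported 124.5 → residual 40.7 km
  C: calculated 56.5 vs reported 56.5 → residual 0.0 km
  D: calculated 93.6 vs reported 93.6 → residual 0.0 km
A, C, D are mutually consistent (residuals ≈ 0); B is off by 40.7 km.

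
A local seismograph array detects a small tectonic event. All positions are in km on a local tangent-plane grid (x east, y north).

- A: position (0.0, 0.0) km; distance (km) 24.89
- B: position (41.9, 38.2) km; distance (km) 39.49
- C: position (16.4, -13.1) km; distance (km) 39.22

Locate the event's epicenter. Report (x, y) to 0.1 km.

Circle about each station: x² + y² = 24.89²; (x − 41.9)² + (y − 38.2)² = 39.49²; (x − 16.4)² + (y + 13.1)² = 39.22².
Subtracting pairs of circle equations eliminates x²+y² and gives linear equations (the radical axes):
83.8 x + 76.4 y = 2274.90
32.8 x − 26.2 y = -478.13
Solving the 2×2 system: x ≈ 4.9, y ≈ 24.4 km.
Check against A (with the unrounded x, y): √(x²+y²) = 24.88 ≈ 24.89 km. ✓

(4.9, 24.4)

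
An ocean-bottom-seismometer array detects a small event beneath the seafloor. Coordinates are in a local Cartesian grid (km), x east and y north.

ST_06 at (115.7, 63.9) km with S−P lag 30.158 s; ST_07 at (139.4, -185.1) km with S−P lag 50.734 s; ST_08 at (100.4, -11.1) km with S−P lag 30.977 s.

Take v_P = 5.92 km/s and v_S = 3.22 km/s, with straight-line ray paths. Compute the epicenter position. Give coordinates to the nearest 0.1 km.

(-96.2, 84.7)

Distance from S−P lag: d = Δt · v_P v_S / (v_P − v_S) = Δt · (5.92·3.22)/(5.92−3.22) ≈ 7.0601·Δt.
So d_ST_06 = 212.92, d_ST_07 = 358.19, d_ST_08 = 218.70 km.
Circle about each station: (x − 115.7)² + (y − 63.9)² = 212.92²; (x − 139.4)² + (y + 185.1)² = 358.19²; (x − 100.4)² + (y + 11.1)² = 218.70².
Subtracting the ST_06 equation from the ST_07 and ST_08 equations removes the quadratic terms:
47.4 x − 498.0 y = -46740.48
-30.6 x − 150.0 y = -9761.09
Solving the 2×2 system: x ≈ -96.2, y ≈ 84.7 km.
Check against ST_06 (with the unrounded x, y): √((x − 115.7)²+(y − 63.9)²) = 212.92 ≈ 212.92 km. ✓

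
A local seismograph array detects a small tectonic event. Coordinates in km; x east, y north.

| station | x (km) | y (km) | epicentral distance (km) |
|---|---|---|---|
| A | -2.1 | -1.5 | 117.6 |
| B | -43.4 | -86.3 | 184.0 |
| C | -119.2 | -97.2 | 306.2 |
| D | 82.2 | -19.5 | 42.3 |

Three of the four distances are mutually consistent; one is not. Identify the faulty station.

C

Solve using three stations at a time. Using A, B, D (subtract circle equations pairwise → linear system) gives (x, y) ≈ (115.2, 7.0).
Distances from that point to each station vs reported:
  A: calculated 117.6 vs reported 117.6 → residual 0.0 km
  B: calculated 184.0 vs reported 184.0 → residual 0.0 km
  C: calculated 256.5 vs reported 306.2 → residual 49.7 km
  D: calculated 42.3 vs reported 42.3 → residual 0.0 km
A, B, D are mutually consistent (residuals ≈ 0); C is off by 49.7 km.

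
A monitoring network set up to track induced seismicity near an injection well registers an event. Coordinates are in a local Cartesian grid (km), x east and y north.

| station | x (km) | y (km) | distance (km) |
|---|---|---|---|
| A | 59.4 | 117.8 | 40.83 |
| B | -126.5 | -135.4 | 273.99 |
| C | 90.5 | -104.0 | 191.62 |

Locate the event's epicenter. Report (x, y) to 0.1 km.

41.3 km east, 81.2 km north

Circle about each station: (x − 59.4)² + (y − 117.8)² = 40.83²; (x + 126.5)² + (y + 135.4)² = 273.99²; (x − 90.5)² + (y + 104.0)² = 191.62².
Subtracting the A equation from the B and C equations removes the quadratic terms:
-371.8 x − 506.4 y = -56473.22
62.2 x − 443.6 y = -33450.09
Solving the 2×2 system: x ≈ 41.3, y ≈ 81.2 km.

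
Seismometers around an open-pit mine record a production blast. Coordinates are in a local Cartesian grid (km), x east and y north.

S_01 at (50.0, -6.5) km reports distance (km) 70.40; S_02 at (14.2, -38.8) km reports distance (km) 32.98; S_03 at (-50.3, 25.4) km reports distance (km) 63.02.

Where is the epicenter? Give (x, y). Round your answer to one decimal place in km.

x ≈ -17.0 km, y ≈ -28.1 km

Circle about each station: (x − 50.0)² + (y + 6.5)² = 70.40²; (x − 14.2)² + (y + 38.8)² = 32.98²; (x + 50.3)² + (y − 25.4)² = 63.02².
Subtracting the S_01 equation from the S_02 and S_03 equations removes the quadratic terms:
-71.6 x − 64.6 y = 3033.31
-200.6 x + 63.8 y = 1617.64
Solving the 2×2 system: x ≈ -17.0, y ≈ -28.1 km.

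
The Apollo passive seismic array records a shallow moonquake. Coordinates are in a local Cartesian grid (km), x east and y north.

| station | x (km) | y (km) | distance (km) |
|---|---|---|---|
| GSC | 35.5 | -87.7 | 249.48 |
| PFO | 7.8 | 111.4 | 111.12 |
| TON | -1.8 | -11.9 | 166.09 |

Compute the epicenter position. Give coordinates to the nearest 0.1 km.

Circle about each station: (x − 35.5)² + (y + 87.7)² = 249.48²; (x − 7.8)² + (y − 111.4)² = 111.12²; (x + 1.8)² + (y + 11.9)² = 166.09².
Subtracting the GSC equation from the PFO and TON equations removes the quadratic terms:
-55.4 x + 398.2 y = 53411.88
-74.6 x + 151.6 y = 25847.69
Solving the 2×2 system: x ≈ -103.0, y ≈ 119.8 km.

x ≈ -103.0 km, y ≈ 119.8 km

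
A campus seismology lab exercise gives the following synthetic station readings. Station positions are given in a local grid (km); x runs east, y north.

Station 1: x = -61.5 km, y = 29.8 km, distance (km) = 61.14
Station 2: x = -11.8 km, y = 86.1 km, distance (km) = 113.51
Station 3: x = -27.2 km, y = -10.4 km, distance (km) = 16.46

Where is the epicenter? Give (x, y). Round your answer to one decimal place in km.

x ≈ -34.6 km, y ≈ -25.1 km

Circle about each station: (x + 61.5)² + (y − 29.8)² = 61.14²; (x + 11.8)² + (y − 86.1)² = 113.51²; (x + 27.2)² + (y + 10.4)² = 16.46².
Subtracting the Station 1 equation from the Station 2 and Station 3 equations removes the quadratic terms:
99.4 x + 112.6 y = -6264.26
68.6 x − 80.4 y = -355.12
Solving the 2×2 system: x ≈ -34.6, y ≈ -25.1 km.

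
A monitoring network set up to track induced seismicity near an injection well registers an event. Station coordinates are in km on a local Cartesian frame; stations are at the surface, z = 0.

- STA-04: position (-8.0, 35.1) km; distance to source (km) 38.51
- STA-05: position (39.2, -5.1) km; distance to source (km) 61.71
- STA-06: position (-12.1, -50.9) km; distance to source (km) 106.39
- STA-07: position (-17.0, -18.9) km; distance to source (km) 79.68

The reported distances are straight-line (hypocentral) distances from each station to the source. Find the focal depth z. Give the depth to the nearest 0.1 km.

24.3 km

Each station gives a sphere (x−x_i)² + (y−y_i)² + z² = d_i² (stations at z=0).
Subtracting the STA-04 sphere from STA-05 and STA-06: z² cancels, leaving linear equations in x and y:
94.4 x − 80.4 y = -2058.46
-8.2 x − 172.0 y = -8394.60
Solving: x ≈ 18.991, y ≈ 47.900 km (keep extra digits for the depth step; rounded: 19.0, 47.9).
Then from the STA-04 sphere: z² = 38.51² − (x + 8.0)² − (y − 35.1)² with x = 18.991, y = 47.900, so z ≈ 24.304 ≈ 24.3 km.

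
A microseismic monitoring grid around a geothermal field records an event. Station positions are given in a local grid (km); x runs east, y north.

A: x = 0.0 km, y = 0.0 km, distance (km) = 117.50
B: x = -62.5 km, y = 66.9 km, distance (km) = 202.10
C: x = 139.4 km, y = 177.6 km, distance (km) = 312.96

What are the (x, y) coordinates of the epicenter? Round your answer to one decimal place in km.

(26.8, -114.4)

Circle about each station: x² + y² = 117.50²; (x + 62.5)² + (y − 66.9)² = 202.10²; (x − 139.4)² + (y − 177.6)² = 312.96².
Subtracting the A equation from the B and C equations removes the quadratic terms:
-125.0 x + 133.8 y = -18656.30
278.8 x + 355.2 y = -33163.59
Solving the 2×2 system: x ≈ 26.8, y ≈ -114.4 km.
Check against A (with the unrounded x, y): √(x²+y²) = 117.50 ≈ 117.50 km. ✓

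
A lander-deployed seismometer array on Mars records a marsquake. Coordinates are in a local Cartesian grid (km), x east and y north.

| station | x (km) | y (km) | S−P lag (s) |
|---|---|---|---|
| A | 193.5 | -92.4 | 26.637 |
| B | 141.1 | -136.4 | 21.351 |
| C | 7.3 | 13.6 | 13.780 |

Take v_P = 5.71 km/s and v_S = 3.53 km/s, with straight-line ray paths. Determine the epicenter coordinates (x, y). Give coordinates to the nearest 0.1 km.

x ≈ -52.7 km, y ≈ -98.8 km

Distance from S−P lag: d = Δt · v_P v_S / (v_P − v_S) = Δt · (5.71·3.53)/(5.71−3.53) ≈ 9.2460·Δt.
So d_A = 246.29, d_B = 197.41, d_C = 127.41 km.
Circle about each station: (x − 193.5)² + (y + 92.4)² = 246.29²; (x − 141.1)² + (y + 136.4)² = 197.41²; (x − 7.3)² + (y − 13.6)² = 127.41².
Subtracting pairs of circle equations eliminates x²+y² and gives linear equations (the radical axes):
-104.8 x − 88.0 y = 14222.22
-372.4 x + 212.0 y = -1316.30
Solving the 2×2 system: x ≈ -52.7, y ≈ -98.8 km.
Check against A (with the unrounded x, y): √((x − 193.5)²+(y + 92.4)²) = 246.31 ≈ 246.29 km. ✓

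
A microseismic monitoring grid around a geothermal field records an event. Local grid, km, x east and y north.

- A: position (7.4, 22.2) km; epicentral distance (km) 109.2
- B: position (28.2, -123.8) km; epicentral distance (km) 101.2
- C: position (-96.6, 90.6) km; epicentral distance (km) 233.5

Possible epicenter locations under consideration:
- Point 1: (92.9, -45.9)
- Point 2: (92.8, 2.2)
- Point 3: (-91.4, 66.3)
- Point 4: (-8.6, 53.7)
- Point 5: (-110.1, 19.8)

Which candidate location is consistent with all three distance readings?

Point 1

For each candidate, compare |candidate − station| to the reported distance:
Point 1: residuals A 0.1, B 0.1, C 0.0 → max 0.1 km
Point 2: residuals A 21.5, B 40.4, C 24.5 → max 40.4 km
Point 3: residuals A 1.0, B 123.4, C 208.6 → max 208.6 km
Point 4: residuals A 73.9, B 80.1, C 138.1 → max 138.1 km
Point 5: residuals A 8.3, B 98.2, C 161.4 → max 161.4 km
Only Point 1 has all residuals ≈ 0.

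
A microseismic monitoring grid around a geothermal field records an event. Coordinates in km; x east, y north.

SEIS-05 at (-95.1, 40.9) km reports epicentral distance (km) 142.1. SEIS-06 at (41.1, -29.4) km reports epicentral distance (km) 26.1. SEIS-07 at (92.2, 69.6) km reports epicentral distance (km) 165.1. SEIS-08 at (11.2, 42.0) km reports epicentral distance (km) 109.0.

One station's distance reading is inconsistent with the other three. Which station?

SEIS-06

Solve using three stations at a time. Using SEIS-05, SEIS-07, SEIS-08 (subtract circle equations pairwise → linear system) gives (x, y) ≈ (-1.7, -65.9).
Distances from that point to each station vs reported:
  SEIS-05: calculated 141.9 vs reported 142.1 → residual 0.2 km
  SEIS-06: calculated 56.3 vs reported 26.1 → residual 30.2 km
  SEIS-07: calculated 164.9 vs reported 165.1 → residual 0.2 km
  SEIS-08: calculated 108.7 vs reported 109.0 → residual 0.3 km
SEIS-05, SEIS-07, SEIS-08 are mutually consistent (residuals ≈ 0); SEIS-06 is off by 30.2 km.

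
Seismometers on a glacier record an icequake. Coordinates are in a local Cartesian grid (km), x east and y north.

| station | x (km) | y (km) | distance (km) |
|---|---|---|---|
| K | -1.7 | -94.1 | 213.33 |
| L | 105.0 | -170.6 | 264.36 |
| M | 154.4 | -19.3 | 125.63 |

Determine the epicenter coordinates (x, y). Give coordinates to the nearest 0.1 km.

Circle about each station: (x + 1.7)² + (y + 94.1)² = 213.33²; (x − 105.0)² + (y + 170.6)² = 264.36²; (x − 154.4)² + (y + 19.3)² = 125.63².
Subtracting the K equation from the L and M equations removes the quadratic terms:
213.4 x − 153.0 y = 6895.14
312.2 x + 149.6 y = 45080.94
Solving the 2×2 system: x ≈ 99.5, y ≈ 93.7 km.

(99.5, 93.7)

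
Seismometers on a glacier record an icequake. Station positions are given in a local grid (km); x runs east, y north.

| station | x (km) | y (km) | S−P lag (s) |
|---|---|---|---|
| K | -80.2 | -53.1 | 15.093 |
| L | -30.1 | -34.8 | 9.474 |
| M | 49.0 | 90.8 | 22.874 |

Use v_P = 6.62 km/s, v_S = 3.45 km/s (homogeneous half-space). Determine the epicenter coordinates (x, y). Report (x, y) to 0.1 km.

x ≈ 26.8 km, y ≈ -72.5 km

Distance from S−P lag: d = Δt · v_P v_S / (v_P − v_S) = Δt · (6.62·3.45)/(6.62−3.45) ≈ 7.2047·Δt.
So d_K = 108.74, d_L = 68.26, d_M = 164.80 km.
Circle about each station: (x + 80.2)² + (y + 53.1)² = 108.74²; (x + 30.1)² + (y + 34.8)² = 68.26²; (x − 49.0)² + (y − 90.8)² = 164.80².
Subtracting the K equation from the L and M equations removes the quadratic terms:
100.2 x + 36.6 y = 30.36
258.4 x + 287.8 y = -13940.66
Solving the 2×2 system: x ≈ 26.8, y ≈ -72.5 km.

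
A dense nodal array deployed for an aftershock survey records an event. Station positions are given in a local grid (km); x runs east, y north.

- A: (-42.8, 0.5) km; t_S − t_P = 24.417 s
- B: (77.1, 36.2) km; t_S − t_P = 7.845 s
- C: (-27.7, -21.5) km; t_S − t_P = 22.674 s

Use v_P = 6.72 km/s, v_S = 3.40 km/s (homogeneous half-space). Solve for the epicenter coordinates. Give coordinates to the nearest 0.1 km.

124.9 km east, 11.1 km north

Distance from S−P lag: d = Δt · v_P v_S / (v_P − v_S) = Δt · (6.72·3.40)/(6.72−3.40) ≈ 6.8819·Δt.
So d_A = 168.04, d_B = 53.99, d_C = 156.04 km.
Circle about each station: (x + 42.8)² + (y − 0.5)² = 168.04²; (x − 77.1)² + (y − 36.2)² = 53.99²; (x + 27.7)² + (y + 21.5)² = 156.04².
Subtracting the A equation from the B and C equations removes the quadratic terms:
239.8 x + 71.4 y = 30745.28
30.2 x − 44.0 y = 3286.41
Solving the 2×2 system: x ≈ 124.9, y ≈ 11.1 km.
Check against A (with the unrounded x, y): √((x + 42.8)²+(y − 0.5)²) = 168.05 ≈ 168.04 km. ✓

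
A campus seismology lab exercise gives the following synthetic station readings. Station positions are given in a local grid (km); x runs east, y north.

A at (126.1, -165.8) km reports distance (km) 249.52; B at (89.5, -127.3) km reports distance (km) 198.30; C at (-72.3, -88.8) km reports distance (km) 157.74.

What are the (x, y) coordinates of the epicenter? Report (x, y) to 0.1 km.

Circle about each station: (x − 126.1)² + (y + 165.8)² = 249.52²; (x − 89.5)² + (y + 127.3)² = 198.30²; (x + 72.3)² + (y + 88.8)² = 157.74².
Subtracting the A equation from the B and C equations removes the quadratic terms:
-73.2 x + 77.0 y = 3762.03
-396.8 x + 154.0 y = 7100.20
Solving the 2×2 system: x ≈ 1.7, y ≈ 50.5 km.
Check against A (with the unrounded x, y): √((x − 126.1)²+(y + 165.8)²) = 249.50 ≈ 249.52 km. ✓

x ≈ 1.7 km, y ≈ 50.5 km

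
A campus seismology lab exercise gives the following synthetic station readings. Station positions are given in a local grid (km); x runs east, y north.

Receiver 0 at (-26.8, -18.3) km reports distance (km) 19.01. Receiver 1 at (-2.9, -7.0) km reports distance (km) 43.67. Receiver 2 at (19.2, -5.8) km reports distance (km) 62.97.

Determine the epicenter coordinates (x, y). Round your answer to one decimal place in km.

-36.9 km east, -34.4 km north

Circle about each station: (x + 26.8)² + (y + 18.3)² = 19.01²; (x + 2.9)² + (y + 7.0)² = 43.67²; (x − 19.2)² + (y + 5.8)² = 62.97².
Subtracting the Receiver 0 equation from the Receiver 1 and Receiver 2 equations removes the quadratic terms:
47.8 x + 22.6 y = -2541.41
92.0 x + 25.0 y = -4254.69
Solving the 2×2 system: x ≈ -36.9, y ≈ -34.4 km.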